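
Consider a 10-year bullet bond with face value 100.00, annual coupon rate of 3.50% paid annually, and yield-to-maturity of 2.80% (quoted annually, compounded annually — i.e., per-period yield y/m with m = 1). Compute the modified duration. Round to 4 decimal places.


Coupon per period c = face * coupon_rate / m = 3.500000
Periods per year m = 1; per-period yield y/m = 0.028000
Number of cashflows N = 10
Cashflows (t years, CF_t, discount factor 1/(1+y/m)^(m*t), PV):
  t = 1.0000: CF_t = 3.500000, DF = 0.972763, PV = 3.404669
  t = 2.0000: CF_t = 3.500000, DF = 0.946267, PV = 3.311935
  t = 3.0000: CF_t = 3.500000, DF = 0.920493, PV = 3.221727
  t = 4.0000: CF_t = 3.500000, DF = 0.895422, PV = 3.133975
  t = 5.0000: CF_t = 3.500000, DF = 0.871033, PV = 3.048614
  t = 6.0000: CF_t = 3.500000, DF = 0.847308, PV = 2.965578
  t = 7.0000: CF_t = 3.500000, DF = 0.824230, PV = 2.884804
  t = 8.0000: CF_t = 3.500000, DF = 0.801780, PV = 2.806229
  t = 9.0000: CF_t = 3.500000, DF = 0.779941, PV = 2.729795
  t = 10.0000: CF_t = 103.500000, DF = 0.758698, PV = 78.525227
Price P = sum_t PV_t = 106.032554
First compute Macaulay numerator sum_t t * PV_t:
  t * PV_t at t = 1.0000: 3.404669
  t * PV_t at t = 2.0000: 6.623870
  t * PV_t at t = 3.0000: 9.665180
  t * PV_t at t = 4.0000: 12.535902
  t * PV_t at t = 5.0000: 15.243071
  t * PV_t at t = 6.0000: 17.793468
  t * PV_t at t = 7.0000: 20.193625
  t * PV_t at t = 8.0000: 22.449833
  t * PV_t at t = 9.0000: 24.568154
  t * PV_t at t = 10.0000: 785.252275
Macaulay duration D = 917.730047 / 106.032554 = 8.655173
Modified duration = D / (1 + y/m) = 8.655173 / (1 + 0.028000) = 8.419429

Answer: Modified duration = 8.4194


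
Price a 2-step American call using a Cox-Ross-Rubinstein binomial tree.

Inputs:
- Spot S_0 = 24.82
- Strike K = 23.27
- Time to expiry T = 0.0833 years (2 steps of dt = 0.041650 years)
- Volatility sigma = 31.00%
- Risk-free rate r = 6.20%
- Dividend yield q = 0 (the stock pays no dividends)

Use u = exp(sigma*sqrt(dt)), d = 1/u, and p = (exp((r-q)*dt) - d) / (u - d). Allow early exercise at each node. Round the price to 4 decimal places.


dt = T/N = 0.041650
u = exp(sigma*sqrt(dt)) = 1.065310; d = 1/u = 0.938694
p = (exp((r-q)*dt) - d) / (u - d) = 0.504610
Discount per step: exp(-r*dt) = 0.997421
Stock lattice S(k, i) with i counting down-moves:
  k=0: S(0,0) = 24.8200
  k=1: S(1,0) = 26.4410; S(1,1) = 23.2984
  k=2: S(2,0) = 28.1679; S(2,1) = 24.8200; S(2,2) = 21.8701
Terminal payoffs V(N, i) = max(S_T - K, 0):
  V(2,0) = 4.897855; V(2,1) = 1.550000; V(2,2) = 0.000000
Backward induction: V(k, i) = exp(-r*dt) * [p * V(k+1, i) + (1-p) * V(k+1, i+1)]; then take max(V_cont, immediate exercise) for American.
  V(1,0) = exp(-r*dt) * [p*4.897855 + (1-p)*1.550000] = 3.231007; exercise = 3.170994; V(1,0) = max -> 3.231007
  V(1,1) = exp(-r*dt) * [p*1.550000 + (1-p)*0.000000] = 0.780128; exercise = 0.028383; V(1,1) = max -> 0.780128
  V(0,0) = exp(-r*dt) * [p*3.231007 + (1-p)*0.780128] = 2.011664; exercise = 1.550000; V(0,0) = max -> 2.011664

Answer: Price = V(0,0) = 2.0117


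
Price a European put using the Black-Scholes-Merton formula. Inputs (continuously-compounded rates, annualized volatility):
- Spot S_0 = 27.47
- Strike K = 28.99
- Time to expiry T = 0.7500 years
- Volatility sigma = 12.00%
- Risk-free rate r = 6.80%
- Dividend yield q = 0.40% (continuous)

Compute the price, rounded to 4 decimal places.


d1 = (ln(S/K) + (r - q + 0.5*sigma^2) * T) / (sigma * sqrt(T)) = -0.00439212
d2 = d1 - sigma * sqrt(T) = -0.10831517
exp(-rT) = 0.95027867; exp(-qT) = 0.99700450
P = K * exp(-rT) * N(-d2) - S_0 * exp(-qT) * N(-d1)
N(-d1) = 0.50175220; N(-d2) = 0.54312716
P = 28.9900 * 0.95027867 * 0.54312716 - 27.4700 * 0.99700450 * 0.50175220 = 1.2205

Answer: Price = 1.2205


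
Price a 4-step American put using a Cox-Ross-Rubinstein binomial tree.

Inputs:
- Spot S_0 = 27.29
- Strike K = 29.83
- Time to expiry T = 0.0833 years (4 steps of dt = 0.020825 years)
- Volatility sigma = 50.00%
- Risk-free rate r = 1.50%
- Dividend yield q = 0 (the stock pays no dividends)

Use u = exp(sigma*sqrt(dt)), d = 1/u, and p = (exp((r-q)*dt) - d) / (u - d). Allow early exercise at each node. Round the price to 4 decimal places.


dt = T/N = 0.020825
u = exp(sigma*sqrt(dt)) = 1.074821; d = 1/u = 0.930387
p = (exp((r-q)*dt) - d) / (u - d) = 0.484132
Discount per step: exp(-r*dt) = 0.999688
Stock lattice S(k, i) with i counting down-moves:
  k=0: S(0,0) = 27.2900
  k=1: S(1,0) = 29.3319; S(1,1) = 25.3903
  k=2: S(2,0) = 31.5265; S(2,1) = 27.2900; S(2,2) = 23.6228
  k=3: S(3,0) = 33.8854; S(3,1) = 29.3319; S(3,2) = 25.3903; S(3,3) = 21.9783
  k=4: S(4,0) = 36.4207; S(4,1) = 31.5265; S(4,2) = 27.2900; S(4,3) = 23.6228; S(4,4) = 20.4484
Terminal payoffs V(N, i) = max(K - S_T, 0):
  V(4,0) = 0.000000; V(4,1) = 0.000000; V(4,2) = 2.540000; V(4,3) = 6.207217; V(4,4) = 9.381635
Backward induction: V(k, i) = exp(-r*dt) * [p * V(k+1, i) + (1-p) * V(k+1, i+1)]; then take max(V_cont, immediate exercise) for American.
  V(3,0) = exp(-r*dt) * [p*0.000000 + (1-p)*0.000000] = 0.000000; exercise = 0.000000; V(3,0) = max -> 0.000000
  V(3,1) = exp(-r*dt) * [p*0.000000 + (1-p)*2.540000] = 1.309895; exercise = 0.498129; V(3,1) = max -> 1.309895
  V(3,2) = exp(-r*dt) * [p*2.540000 + (1-p)*6.207217] = 4.430414; exercise = 4.439731; V(3,2) = max -> 4.439731
  V(3,3) = exp(-r*dt) * [p*6.207217 + (1-p)*9.381635] = 7.842346; exercise = 7.851663; V(3,3) = max -> 7.851663
  V(2,0) = exp(-r*dt) * [p*0.000000 + (1-p)*1.309895] = 0.675521; exercise = 0.000000; V(2,0) = max -> 0.675521
  V(2,1) = exp(-r*dt) * [p*1.309895 + (1-p)*4.439731] = 2.923563; exercise = 2.540000; V(2,1) = max -> 2.923563
  V(2,2) = exp(-r*dt) * [p*4.439731 + (1-p)*7.851663] = 6.197900; exercise = 6.207217; V(2,2) = max -> 6.207217
  V(1,0) = exp(-r*dt) * [p*0.675521 + (1-p)*2.923563] = 1.834640; exercise = 0.498129; V(1,0) = max -> 1.834640
  V(1,1) = exp(-r*dt) * [p*2.923563 + (1-p)*6.207217] = 4.616052; exercise = 4.439731; V(1,1) = max -> 4.616052
  V(0,0) = exp(-r*dt) * [p*1.834640 + (1-p)*4.616052] = 3.268459; exercise = 2.540000; V(0,0) = max -> 3.268459

Answer: Price = V(0,0) = 3.2685


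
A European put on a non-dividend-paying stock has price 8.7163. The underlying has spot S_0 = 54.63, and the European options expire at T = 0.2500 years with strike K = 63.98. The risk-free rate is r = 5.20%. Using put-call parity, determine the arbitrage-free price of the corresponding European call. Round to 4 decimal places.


Put-call parity: C - P = S_0 * exp(-qT) - K * exp(-rT).
S_0 * exp(-qT) = 54.6300 * 1.00000000 = 54.63000000
K * exp(-rT) = 63.9800 * 0.98708414 = 63.15364296
C = P + S*exp(-qT) - K*exp(-rT)
C = 8.7163 + 54.63000000 - 63.15364296 = 0.1927

Answer: Call price = 0.1927


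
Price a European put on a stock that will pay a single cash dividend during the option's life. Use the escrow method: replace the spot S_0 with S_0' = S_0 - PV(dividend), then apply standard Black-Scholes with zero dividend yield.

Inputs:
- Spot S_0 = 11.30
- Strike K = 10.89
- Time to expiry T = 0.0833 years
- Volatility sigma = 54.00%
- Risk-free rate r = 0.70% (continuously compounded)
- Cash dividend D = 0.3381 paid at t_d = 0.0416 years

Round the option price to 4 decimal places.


Answer: Price = 0.6400

Derivation:
PV(D) = D * exp(-r * t_d) = 0.3381 * 0.99970884 = 0.33800156
S_0' = S_0 - PV(D) = 11.3000 - 0.33800156 = 10.96199844
d1 = (ln(S_0'/K) + (r + sigma^2/2)*T) / (sigma*sqrt(T)) = 0.12394923
d2 = d1 - sigma*sqrt(T) = -0.03190417
exp(-rT) = 0.99941707
N(-d1) = 0.45067774; N(-d2) = 0.51272576
P = K * exp(-rT) * N(-d2) - S_0' * N(-d1) = 10.8900 * 0.99941707 * 0.51272576 - 10.96199844 * 0.45067774 = 0.6400


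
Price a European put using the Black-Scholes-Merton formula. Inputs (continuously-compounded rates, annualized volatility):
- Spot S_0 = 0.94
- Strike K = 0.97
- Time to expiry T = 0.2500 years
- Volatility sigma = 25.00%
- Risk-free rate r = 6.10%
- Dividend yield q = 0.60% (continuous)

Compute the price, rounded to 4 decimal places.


Answer: Price = 0.0560

Derivation:
d1 = (ln(S/K) + (r - q + 0.5*sigma^2) * T) / (sigma * sqrt(T)) = -0.07882957
d2 = d1 - sigma * sqrt(T) = -0.20382957
exp(-rT) = 0.98486569; exp(-qT) = 0.99850112
P = K * exp(-rT) * N(-d2) - S_0 * exp(-qT) * N(-d1)
N(-d1) = 0.53141591; N(-d2) = 0.58075666
P = 0.9700 * 0.98486569 * 0.58075666 - 0.9400 * 0.99850112 * 0.53141591 = 0.0560


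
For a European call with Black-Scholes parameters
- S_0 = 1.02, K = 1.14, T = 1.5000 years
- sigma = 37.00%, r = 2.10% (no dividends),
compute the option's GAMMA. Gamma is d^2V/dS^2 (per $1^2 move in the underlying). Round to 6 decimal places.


Answer: Gamma = 0.861997

Derivation:
d1 = 0.0506434540; d2 = -0.4025121485
phi(d1) = 0.3984310128; exp(-qT) = 1.0000000000; exp(-rT) = 0.9689909565
Gamma = exp(-qT) * phi(d1) / (S * sigma * sqrt(T)) = 1.0000000000 * 0.3984310128 / (1.0200 * 0.3700 * 1.2247448714) = 0.861997


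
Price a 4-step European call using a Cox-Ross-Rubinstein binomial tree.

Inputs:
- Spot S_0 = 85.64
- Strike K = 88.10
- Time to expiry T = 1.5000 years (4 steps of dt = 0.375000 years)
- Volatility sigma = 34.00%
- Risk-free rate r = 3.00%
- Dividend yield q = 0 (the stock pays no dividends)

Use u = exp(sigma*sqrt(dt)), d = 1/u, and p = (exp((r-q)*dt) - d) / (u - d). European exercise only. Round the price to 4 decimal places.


dt = T/N = 0.375000
u = exp(sigma*sqrt(dt)) = 1.231468; d = 1/u = 0.812039
p = (exp((r-q)*dt) - d) / (u - d) = 0.475109
Discount per step: exp(-r*dt) = 0.988813
Stock lattice S(k, i) with i counting down-moves:
  k=0: S(0,0) = 85.6400
  k=1: S(1,0) = 105.4629; S(1,1) = 69.5430
  k=2: S(2,0) = 129.8741; S(2,1) = 85.6400; S(2,2) = 56.4717
  k=3: S(3,0) = 159.9358; S(3,1) = 105.4629; S(3,2) = 69.5430; S(3,3) = 45.8572
  k=4: S(4,0) = 196.9557; S(4,1) = 129.8741; S(4,2) = 85.6400; S(4,3) = 56.4717; S(4,4) = 37.2379
Terminal payoffs V(N, i) = max(S_T - K, 0):
  V(4,0) = 108.855729; V(4,1) = 41.774126; V(4,2) = 0.000000; V(4,3) = 0.000000; V(4,4) = 0.000000
Backward induction: V(k, i) = exp(-r*dt) * [p * V(k+1, i) + (1-p) * V(k+1, i+1)].
  V(3,0) = exp(-r*dt) * [p*108.855729 + (1-p)*41.774126] = 72.821349
  V(3,1) = exp(-r*dt) * [p*41.774126 + (1-p)*0.000000] = 19.625242
  V(3,2) = exp(-r*dt) * [p*0.000000 + (1-p)*0.000000] = 0.000000
  V(3,3) = exp(-r*dt) * [p*0.000000 + (1-p)*0.000000] = 0.000000
  V(2,0) = exp(-r*dt) * [p*72.821349 + (1-p)*19.625242] = 44.396918
  V(2,1) = exp(-r*dt) * [p*19.625242 + (1-p)*0.000000] = 9.219825
  V(2,2) = exp(-r*dt) * [p*0.000000 + (1-p)*0.000000] = 0.000000
  V(1,0) = exp(-r*dt) * [p*44.396918 + (1-p)*9.219825] = 25.642678
  V(1,1) = exp(-r*dt) * [p*9.219825 + (1-p)*0.000000] = 4.331420
  V(0,0) = exp(-r*dt) * [p*25.642678 + (1-p)*4.331420] = 14.294870

Answer: Price = V(0,0) = 14.2949


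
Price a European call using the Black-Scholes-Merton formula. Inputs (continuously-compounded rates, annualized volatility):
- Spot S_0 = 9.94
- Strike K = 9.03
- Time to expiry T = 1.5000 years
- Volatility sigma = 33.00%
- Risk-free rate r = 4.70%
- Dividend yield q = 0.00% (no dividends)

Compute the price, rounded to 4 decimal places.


Answer: Price = 2.3531

Derivation:
d1 = (ln(S/K) + (r - q + 0.5*sigma^2) * T) / (sigma * sqrt(T)) = 0.61407880
d2 = d1 - sigma * sqrt(T) = 0.20991299
exp(-rT) = 0.93192774; exp(-qT) = 1.00000000
C = S_0 * exp(-qT) * N(d1) - K * exp(-rT) * N(d2)
N(d1) = 0.73041837; N(d2) = 0.58313221
C = 9.9400 * 1.00000000 * 0.73041837 - 9.0300 * 0.93192774 * 0.58313221 = 2.3531


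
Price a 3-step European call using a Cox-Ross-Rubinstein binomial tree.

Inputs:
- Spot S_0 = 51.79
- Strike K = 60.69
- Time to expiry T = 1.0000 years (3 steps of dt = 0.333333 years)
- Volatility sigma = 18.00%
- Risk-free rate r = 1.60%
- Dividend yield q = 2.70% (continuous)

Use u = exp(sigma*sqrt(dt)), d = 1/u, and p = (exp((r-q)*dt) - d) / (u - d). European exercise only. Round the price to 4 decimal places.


Answer: Price = V(0,0) = 0.9404

Derivation:
dt = T/N = 0.333333
u = exp(sigma*sqrt(dt)) = 1.109515; d = 1/u = 0.901295
p = (exp((r-q)*dt) - d) / (u - d) = 0.456465
Discount per step: exp(-r*dt) = 0.994681
Stock lattice S(k, i) with i counting down-moves:
  k=0: S(0,0) = 51.7900
  k=1: S(1,0) = 57.4618; S(1,1) = 46.6780
  k=2: S(2,0) = 63.7547; S(2,1) = 51.7900; S(2,2) = 42.0707
  k=3: S(3,0) = 70.7368; S(3,1) = 57.4618; S(3,2) = 46.6780; S(3,3) = 37.9181
Terminal payoffs V(N, i) = max(S_T - K, 0):
  V(3,0) = 10.046820; V(3,1) = 0.000000; V(3,2) = 0.000000; V(3,3) = 0.000000
Backward induction: V(k, i) = exp(-r*dt) * [p * V(k+1, i) + (1-p) * V(k+1, i+1)].
  V(2,0) = exp(-r*dt) * [p*10.046820 + (1-p)*0.000000] = 4.561631
  V(2,1) = exp(-r*dt) * [p*0.000000 + (1-p)*0.000000] = 0.000000
  V(2,2) = exp(-r*dt) * [p*0.000000 + (1-p)*0.000000] = 0.000000
  V(1,0) = exp(-r*dt) * [p*4.561631 + (1-p)*0.000000] = 2.071151
  V(1,1) = exp(-r*dt) * [p*0.000000 + (1-p)*0.000000] = 0.000000
  V(0,0) = exp(-r*dt) * [p*2.071151 + (1-p)*0.000000] = 0.940380


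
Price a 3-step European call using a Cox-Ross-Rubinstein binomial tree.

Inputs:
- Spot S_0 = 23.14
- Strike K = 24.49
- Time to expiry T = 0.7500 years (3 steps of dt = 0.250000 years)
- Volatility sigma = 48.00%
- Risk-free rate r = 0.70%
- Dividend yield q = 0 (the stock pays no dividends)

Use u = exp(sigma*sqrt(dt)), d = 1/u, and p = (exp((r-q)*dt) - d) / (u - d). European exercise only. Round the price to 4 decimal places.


Answer: Price = V(0,0) = 3.6167

Derivation:
dt = T/N = 0.250000
u = exp(sigma*sqrt(dt)) = 1.271249; d = 1/u = 0.786628
p = (exp((r-q)*dt) - d) / (u - d) = 0.443901
Discount per step: exp(-r*dt) = 0.998252
Stock lattice S(k, i) with i counting down-moves:
  k=0: S(0,0) = 23.1400
  k=1: S(1,0) = 29.4167; S(1,1) = 18.2026
  k=2: S(2,0) = 37.3960; S(2,1) = 23.1400; S(2,2) = 14.3186
  k=3: S(3,0) = 47.5396; S(3,1) = 29.4167; S(3,2) = 18.2026; S(3,3) = 11.2634
Terminal payoffs V(N, i) = max(S_T - K, 0):
  V(3,0) = 23.049584; V(3,1) = 4.926705; V(3,2) = 0.000000; V(3,3) = 0.000000
Backward induction: V(k, i) = exp(-r*dt) * [p * V(k+1, i) + (1-p) * V(k+1, i+1)].
  V(2,0) = exp(-r*dt) * [p*23.049584 + (1-p)*4.926705] = 12.948782
  V(2,1) = exp(-r*dt) * [p*4.926705 + (1-p)*0.000000] = 2.183144
  V(2,2) = exp(-r*dt) * [p*0.000000 + (1-p)*0.000000] = 0.000000
  V(1,0) = exp(-r*dt) * [p*12.948782 + (1-p)*2.183144] = 6.949844
  V(1,1) = exp(-r*dt) * [p*2.183144 + (1-p)*0.000000] = 0.967404
  V(0,0) = exp(-r*dt) * [p*6.949844 + (1-p)*0.967404] = 3.616678


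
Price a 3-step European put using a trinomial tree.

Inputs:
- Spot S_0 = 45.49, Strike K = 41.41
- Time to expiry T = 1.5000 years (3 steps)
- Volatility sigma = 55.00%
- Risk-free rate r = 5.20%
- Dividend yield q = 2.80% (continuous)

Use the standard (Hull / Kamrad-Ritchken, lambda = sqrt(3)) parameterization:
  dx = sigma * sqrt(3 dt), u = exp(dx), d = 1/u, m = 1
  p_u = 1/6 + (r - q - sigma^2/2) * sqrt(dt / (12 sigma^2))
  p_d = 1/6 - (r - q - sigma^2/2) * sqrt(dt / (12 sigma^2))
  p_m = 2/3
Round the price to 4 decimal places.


Answer: Price = V(0,0) = 7.9056

Derivation:
dt = T/N = 0.500000; dx = sigma*sqrt(3*dt) = 0.673610
u = exp(dx) = 1.961304; d = 1/u = 0.509865
p_u = 0.119440, p_m = 0.666667, p_d = 0.213894
Discount per step: exp(-r*dt) = 0.974335
Stock lattice S(k, j) with j the centered position index:
  k=0: S(0,+0) = 45.4900
  k=1: S(1,-1) = 23.1937; S(1,+0) = 45.4900; S(1,+1) = 89.2197
  k=2: S(2,-2) = 11.8257; S(2,-1) = 23.1937; S(2,+0) = 45.4900; S(2,+1) = 89.2197; S(2,+2) = 174.9870
  k=3: S(3,-3) = 6.0295; S(3,-2) = 11.8257; S(3,-1) = 23.1937; S(3,+0) = 45.4900; S(3,+1) = 89.2197; S(3,+2) = 174.9870; S(3,+3) = 343.2028
Terminal payoffs V(N, j) = max(K - S_T, 0):
  V(3,-3) = 35.380504; V(3,-2) = 29.584323; V(3,-1) = 18.216250; V(3,+0) = 0.000000; V(3,+1) = 0.000000; V(3,+2) = 0.000000; V(3,+3) = 0.000000
Backward induction: V(k, j) = exp(-r*dt) * [p_u * V(k+1, j+1) + p_m * V(k+1, j) + p_d * V(k+1, j-1)]
  V(2,-2) = exp(-r*dt) * [p_u*18.216250 + p_m*29.584323 + p_d*35.380504] = 28.710039
  V(2,-1) = exp(-r*dt) * [p_u*0.000000 + p_m*18.216250 + p_d*29.584323] = 17.997979
  V(2,+0) = exp(-r*dt) * [p_u*0.000000 + p_m*0.000000 + p_d*18.216250] = 3.796340
  V(2,+1) = exp(-r*dt) * [p_u*0.000000 + p_m*0.000000 + p_d*0.000000] = 0.000000
  V(2,+2) = exp(-r*dt) * [p_u*0.000000 + p_m*0.000000 + p_d*0.000000] = 0.000000
  V(1,-1) = exp(-r*dt) * [p_u*3.796340 + p_m*17.997979 + p_d*28.710039] = 18.115793
  V(1,+0) = exp(-r*dt) * [p_u*0.000000 + p_m*3.796340 + p_d*17.997979] = 6.216789
  V(1,+1) = exp(-r*dt) * [p_u*0.000000 + p_m*0.000000 + p_d*3.796340] = 0.791172
  V(0,+0) = exp(-r*dt) * [p_u*0.791172 + p_m*6.216789 + p_d*18.115793] = 7.905633


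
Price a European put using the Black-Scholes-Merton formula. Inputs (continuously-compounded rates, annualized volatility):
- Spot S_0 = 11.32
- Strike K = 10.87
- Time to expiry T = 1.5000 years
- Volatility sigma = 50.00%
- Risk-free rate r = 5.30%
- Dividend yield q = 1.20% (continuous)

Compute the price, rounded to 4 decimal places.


Answer: Price = 2.0393

Derivation:
d1 = (ln(S/K) + (r - q + 0.5*sigma^2) * T) / (sigma * sqrt(T)) = 0.47285664
d2 = d1 - sigma * sqrt(T) = -0.13951580
exp(-rT) = 0.92357802; exp(-qT) = 0.98216103
P = K * exp(-rT) * N(-d2) - S_0 * exp(-qT) * N(-d1)
N(-d1) = 0.31815773; N(-d2) = 0.55547871
P = 10.8700 * 0.92357802 * 0.55547871 - 11.3200 * 0.98216103 * 0.31815773 = 2.0393


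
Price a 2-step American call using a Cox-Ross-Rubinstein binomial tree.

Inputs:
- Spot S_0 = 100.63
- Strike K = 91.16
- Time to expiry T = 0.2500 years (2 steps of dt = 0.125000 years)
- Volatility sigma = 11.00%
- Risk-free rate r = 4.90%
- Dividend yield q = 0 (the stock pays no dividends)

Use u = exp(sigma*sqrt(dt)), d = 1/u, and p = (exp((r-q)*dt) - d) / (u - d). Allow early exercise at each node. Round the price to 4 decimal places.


dt = T/N = 0.125000
u = exp(sigma*sqrt(dt)) = 1.039657; d = 1/u = 0.961856
p = (exp((r-q)*dt) - d) / (u - d) = 0.569246
Discount per step: exp(-r*dt) = 0.993894
Stock lattice S(k, i) with i counting down-moves:
  k=0: S(0,0) = 100.6300
  k=1: S(1,0) = 104.6207; S(1,1) = 96.7915
  k=2: S(2,0) = 108.7696; S(2,1) = 100.6300; S(2,2) = 93.0995
Terminal payoffs V(N, i) = max(S_T - K, 0):
  V(2,0) = 17.609631; V(2,1) = 9.470000; V(2,2) = 1.939487
Backward induction: V(k, i) = exp(-r*dt) * [p * V(k+1, i) + (1-p) * V(k+1, i+1)]; then take max(V_cont, immediate exercise) for American.
  V(1,0) = exp(-r*dt) * [p*17.609631 + (1-p)*9.470000] = 14.017335; exercise = 13.460686; V(1,0) = max -> 14.017335
  V(1,1) = exp(-r*dt) * [p*9.470000 + (1-p)*1.939487] = 6.188184; exercise = 5.631536; V(1,1) = max -> 6.188184
  V(0,0) = exp(-r*dt) * [p*14.017335 + (1-p)*6.188184] = 10.579898; exercise = 9.470000; V(0,0) = max -> 10.579898

Answer: Price = V(0,0) = 10.5799


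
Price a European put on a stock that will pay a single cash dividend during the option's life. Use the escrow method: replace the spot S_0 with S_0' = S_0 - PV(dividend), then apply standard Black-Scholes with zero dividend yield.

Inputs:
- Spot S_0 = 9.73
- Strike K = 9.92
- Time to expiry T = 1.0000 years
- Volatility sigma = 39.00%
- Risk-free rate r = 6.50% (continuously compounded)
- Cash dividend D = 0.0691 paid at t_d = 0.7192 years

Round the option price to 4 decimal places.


Answer: Price = 1.2887

Derivation:
PV(D) = D * exp(-r * t_d) = 0.0691 * 0.95432786 = 0.06594405
S_0' = S_0 - PV(D) = 9.7300 - 0.06594405 = 9.66405595
d1 = (ln(S_0'/K) + (r + sigma^2/2)*T) / (sigma*sqrt(T)) = 0.29464233
d2 = d1 - sigma*sqrt(T) = -0.09535767
exp(-rT) = 0.93706746
N(-d1) = 0.38413356; N(-d2) = 0.53798463
P = K * exp(-rT) * N(-d2) - S_0' * N(-d1) = 9.9200 * 0.93706746 * 0.53798463 - 9.66405595 * 0.38413356 = 1.2887


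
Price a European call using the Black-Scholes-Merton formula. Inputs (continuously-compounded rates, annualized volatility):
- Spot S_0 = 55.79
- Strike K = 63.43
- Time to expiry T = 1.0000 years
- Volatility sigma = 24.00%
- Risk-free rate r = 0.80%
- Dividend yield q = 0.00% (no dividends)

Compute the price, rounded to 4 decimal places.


d1 = (ln(S/K) + (r - q + 0.5*sigma^2) * T) / (sigma * sqrt(T)) = -0.38142622
d2 = d1 - sigma * sqrt(T) = -0.62142622
exp(-rT) = 0.99203191; exp(-qT) = 1.00000000
C = S_0 * exp(-qT) * N(d1) - K * exp(-rT) * N(d2)
N(d1) = 0.35144350; N(d2) = 0.26715961
C = 55.7900 * 1.00000000 * 0.35144350 - 63.4300 * 0.99203191 * 0.26715961 = 2.7961

Answer: Price = 2.7961


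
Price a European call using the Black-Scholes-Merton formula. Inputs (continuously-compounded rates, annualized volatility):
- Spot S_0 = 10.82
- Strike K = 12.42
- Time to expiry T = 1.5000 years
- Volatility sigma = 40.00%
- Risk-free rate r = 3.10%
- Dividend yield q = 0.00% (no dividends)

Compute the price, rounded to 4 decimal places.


d1 = (ln(S/K) + (r - q + 0.5*sigma^2) * T) / (sigma * sqrt(T)) = 0.05835541
d2 = d1 - sigma * sqrt(T) = -0.43154254
exp(-rT) = 0.95456456; exp(-qT) = 1.00000000
C = S_0 * exp(-qT) * N(d1) - K * exp(-rT) * N(d2)
N(d1) = 0.52326724; N(d2) = 0.33303697
C = 10.8200 * 1.00000000 * 0.52326724 - 12.4200 * 0.95456456 * 0.33303697 = 1.7134

Answer: Price = 1.7134


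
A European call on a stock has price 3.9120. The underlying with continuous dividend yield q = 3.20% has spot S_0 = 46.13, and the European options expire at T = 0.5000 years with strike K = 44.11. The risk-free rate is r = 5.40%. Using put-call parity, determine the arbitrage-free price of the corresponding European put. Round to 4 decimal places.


Put-call parity: C - P = S_0 * exp(-qT) - K * exp(-rT).
S_0 * exp(-qT) = 46.1300 * 0.98412732 = 45.39779327
K * exp(-rT) = 44.1100 * 0.97336124 = 42.93496436
P = C - S*exp(-qT) + K*exp(-rT)
P = 3.9120 - 45.39779327 + 42.93496436 = 1.4492

Answer: Put price = 1.4492


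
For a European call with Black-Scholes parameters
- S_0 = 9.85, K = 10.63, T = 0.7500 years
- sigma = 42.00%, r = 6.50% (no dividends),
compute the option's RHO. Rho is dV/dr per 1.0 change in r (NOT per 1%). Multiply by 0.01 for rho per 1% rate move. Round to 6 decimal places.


Answer: Rho = 3.025507

Derivation:
d1 = 0.1063733858; d2 = -0.2573572838
phi(d1) = 0.3966915780; exp(-qT) = 1.0000000000; exp(-rT) = 0.9524192047
N(d2) = 0.3984514875
Rho = K*T*exp(-rT)*N(d2) = 10.6300 * 0.7500 * 0.9524192047 * 0.3984514875 = 3.025507


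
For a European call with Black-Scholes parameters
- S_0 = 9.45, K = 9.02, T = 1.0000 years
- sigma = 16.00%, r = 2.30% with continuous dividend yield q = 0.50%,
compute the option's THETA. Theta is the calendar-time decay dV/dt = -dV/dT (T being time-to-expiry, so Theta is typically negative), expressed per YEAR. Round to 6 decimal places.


d1 = 0.4835650464; d2 = 0.3235650464
phi(d1) = 0.3549223981; exp(-qT) = 0.9950124792; exp(-rT) = 0.9772624838
Theta = -S*exp(-qT)*phi(d1)*sigma/(2*sqrt(T)) - r*K*exp(-rT)*N(d2) + q*S*exp(-qT)*N(d1)
N(d1) = 0.6856527069; N(d2) = 0.6268663228; sqrt(T) = 1.0000000000
Term 1 = -9.4500 * 0.9950124792 * 0.3549223981 * 0.1600 / (2 * 1.0000000000) = -0.2669830747
Term 2 = -0.0230 * 9.0200 * 0.9772624838 * 0.6268663228 = -0.1270926805
Term 3 = 0.0050 * 9.4500 * 0.9950124792 * 0.6856527069 = 0.0322355092
Theta = -0.2669830747 + (-0.1270926805) + (0.0322355092) = -0.361840

Answer: Theta = -0.361840


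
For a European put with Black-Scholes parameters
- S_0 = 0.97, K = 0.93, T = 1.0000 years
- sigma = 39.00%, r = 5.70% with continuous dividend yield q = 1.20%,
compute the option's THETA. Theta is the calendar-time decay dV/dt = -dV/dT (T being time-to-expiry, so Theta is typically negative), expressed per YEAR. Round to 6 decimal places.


d1 = 0.4183627829; d2 = 0.0283627829
phi(d1) = 0.3655134351; exp(-qT) = 0.9880717129; exp(-rT) = 0.9445940694
Theta = -S*exp(-qT)*phi(d1)*sigma/(2*sqrt(T)) + r*K*exp(-rT)*N(-d2) - q*S*exp(-qT)*N(-d1)
N(-d1) = 0.3378409465; N(-d2) = 0.4886864036; sqrt(T) = 1.0000000000
Term 1 = -0.9700 * 0.9880717129 * 0.3655134351 * 0.3900 / (2 * 1.0000000000) = -0.0683121819
Term 2 = 0.0570 * 0.9300 * 0.9445940694 * 0.4886864036 = 0.0244699609
Term 3 = -0.0120 * 0.9700 * 0.9880717129 * 0.3378409465 = -0.0038855610
Theta = -0.0683121819 + (0.0244699609) + (-0.0038855610) = -0.047728

Answer: Theta = -0.047728


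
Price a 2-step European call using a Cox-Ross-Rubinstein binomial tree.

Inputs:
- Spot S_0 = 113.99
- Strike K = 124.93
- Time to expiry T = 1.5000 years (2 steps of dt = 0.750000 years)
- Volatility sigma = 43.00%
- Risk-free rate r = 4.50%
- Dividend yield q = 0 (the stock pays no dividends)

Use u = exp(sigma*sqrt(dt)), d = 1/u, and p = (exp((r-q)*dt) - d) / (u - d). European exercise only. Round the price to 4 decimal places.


dt = T/N = 0.750000
u = exp(sigma*sqrt(dt)) = 1.451200; d = 1/u = 0.689085
p = (exp((r-q)*dt) - d) / (u - d) = 0.453004
Discount per step: exp(-r*dt) = 0.966813
Stock lattice S(k, i) with i counting down-moves:
  k=0: S(0,0) = 113.9900
  k=1: S(1,0) = 165.4223; S(1,1) = 78.5488
  k=2: S(2,0) = 240.0609; S(2,1) = 113.9900; S(2,2) = 54.1268
Terminal payoffs V(N, i) = max(S_T - K, 0):
  V(2,0) = 115.130884; V(2,1) = 0.000000; V(2,2) = 0.000000
Backward induction: V(k, i) = exp(-r*dt) * [p * V(k+1, i) + (1-p) * V(k+1, i+1)].
  V(1,0) = exp(-r*dt) * [p*115.130884 + (1-p)*0.000000] = 50.423882
  V(1,1) = exp(-r*dt) * [p*0.000000 + (1-p)*0.000000] = 0.000000
  V(0,0) = exp(-r*dt) * [p*50.423882 + (1-p)*0.000000] = 22.084151

Answer: Price = V(0,0) = 22.0842


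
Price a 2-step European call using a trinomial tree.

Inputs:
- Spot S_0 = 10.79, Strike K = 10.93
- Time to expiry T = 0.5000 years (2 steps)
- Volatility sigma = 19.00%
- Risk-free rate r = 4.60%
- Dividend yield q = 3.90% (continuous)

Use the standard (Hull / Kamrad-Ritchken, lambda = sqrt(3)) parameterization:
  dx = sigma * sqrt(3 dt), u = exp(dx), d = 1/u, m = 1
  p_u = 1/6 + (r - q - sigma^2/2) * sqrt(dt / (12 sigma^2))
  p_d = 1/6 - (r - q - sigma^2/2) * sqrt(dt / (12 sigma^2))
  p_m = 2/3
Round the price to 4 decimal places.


Answer: Price = V(0,0) = 0.4686

Derivation:
dt = T/N = 0.250000; dx = sigma*sqrt(3*dt) = 0.164545
u = exp(dx) = 1.178856; d = 1/u = 0.848280
p_u = 0.158272, p_m = 0.666667, p_d = 0.175061
Discount per step: exp(-r*dt) = 0.988566
Stock lattice S(k, j) with j the centered position index:
  k=0: S(0,+0) = 10.7900
  k=1: S(1,-1) = 9.1529; S(1,+0) = 10.7900; S(1,+1) = 12.7199
  k=2: S(2,-2) = 7.7643; S(2,-1) = 9.1529; S(2,+0) = 10.7900; S(2,+1) = 12.7199; S(2,+2) = 14.9949
Terminal payoffs V(N, j) = max(S_T - K, 0):
  V(2,-2) = 0.000000; V(2,-1) = 0.000000; V(2,+0) = 0.000000; V(2,+1) = 1.789861; V(2,+2) = 4.064889
Backward induction: V(k, j) = exp(-r*dt) * [p_u * V(k+1, j+1) + p_m * V(k+1, j) + p_d * V(k+1, j-1)]
  V(1,-1) = exp(-r*dt) * [p_u*0.000000 + p_m*0.000000 + p_d*0.000000] = 0.000000
  V(1,+0) = exp(-r*dt) * [p_u*1.789861 + p_m*0.000000 + p_d*0.000000] = 0.280046
  V(1,+1) = exp(-r*dt) * [p_u*4.064889 + p_m*1.789861 + p_d*0.000000] = 1.815600
  V(0,+0) = exp(-r*dt) * [p_u*1.815600 + p_m*0.280046 + p_d*0.000000] = 0.468636


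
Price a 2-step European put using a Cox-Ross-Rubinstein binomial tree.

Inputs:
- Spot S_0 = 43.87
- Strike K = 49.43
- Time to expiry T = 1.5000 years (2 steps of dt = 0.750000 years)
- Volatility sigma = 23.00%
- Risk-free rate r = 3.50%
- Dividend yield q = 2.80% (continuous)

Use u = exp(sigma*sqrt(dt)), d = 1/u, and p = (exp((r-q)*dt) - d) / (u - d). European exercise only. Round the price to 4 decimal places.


dt = T/N = 0.750000
u = exp(sigma*sqrt(dt)) = 1.220409; d = 1/u = 0.819398
p = (exp((r-q)*dt) - d) / (u - d) = 0.463494
Discount per step: exp(-r*dt) = 0.974092
Stock lattice S(k, i) with i counting down-moves:
  k=0: S(0,0) = 43.8700
  k=1: S(1,0) = 53.5393; S(1,1) = 35.9470
  k=2: S(2,0) = 65.3399; S(2,1) = 43.8700; S(2,2) = 29.4549
Terminal payoffs V(N, i) = max(K - S_T, 0):
  V(2,0) = 0.000000; V(2,1) = 5.560000; V(2,2) = 19.975137
Backward induction: V(k, i) = exp(-r*dt) * [p * V(k+1, i) + (1-p) * V(k+1, i+1)].
  V(1,0) = exp(-r*dt) * [p*0.000000 + (1-p)*5.560000] = 2.905690
  V(1,1) = exp(-r*dt) * [p*5.560000 + (1-p)*19.975137] = 12.949387
  V(0,0) = exp(-r*dt) * [p*2.905690 + (1-p)*12.949387] = 8.079305

Answer: Price = V(0,0) = 8.0793


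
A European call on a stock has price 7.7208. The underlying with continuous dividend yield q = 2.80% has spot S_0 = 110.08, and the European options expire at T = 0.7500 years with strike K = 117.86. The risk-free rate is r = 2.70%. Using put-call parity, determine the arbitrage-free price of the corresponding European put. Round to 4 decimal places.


Answer: Put price = 15.4257

Derivation:
Put-call parity: C - P = S_0 * exp(-qT) - K * exp(-rT).
S_0 * exp(-qT) = 110.0800 * 0.97921896 = 107.79242362
K * exp(-rT) = 117.8600 * 0.97995365 = 115.49733769
P = C - S*exp(-qT) + K*exp(-rT)
P = 7.7208 - 107.79242362 + 115.49733769 = 15.4257


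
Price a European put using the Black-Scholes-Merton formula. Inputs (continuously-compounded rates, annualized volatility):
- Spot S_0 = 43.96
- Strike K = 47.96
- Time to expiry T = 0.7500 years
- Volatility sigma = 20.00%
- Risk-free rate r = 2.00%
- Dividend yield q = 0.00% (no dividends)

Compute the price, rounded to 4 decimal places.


Answer: Price = 5.0581

Derivation:
d1 = (ln(S/K) + (r - q + 0.5*sigma^2) * T) / (sigma * sqrt(T)) = -0.32959311
d2 = d1 - sigma * sqrt(T) = -0.50279819
exp(-rT) = 0.98511194; exp(-qT) = 1.00000000
P = K * exp(-rT) * N(-d2) - S_0 * exp(-qT) * N(-d1)
N(-d1) = 0.62914628; N(-d2) = 0.69244692
P = 47.9600 * 0.98511194 * 0.69244692 - 43.9600 * 1.00000000 * 0.62914628 = 5.0581


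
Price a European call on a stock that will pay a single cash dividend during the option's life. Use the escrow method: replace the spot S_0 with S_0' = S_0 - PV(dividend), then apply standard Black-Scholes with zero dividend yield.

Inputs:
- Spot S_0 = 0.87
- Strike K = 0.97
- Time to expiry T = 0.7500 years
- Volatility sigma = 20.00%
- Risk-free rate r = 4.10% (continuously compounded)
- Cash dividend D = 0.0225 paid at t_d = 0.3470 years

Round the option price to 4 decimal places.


PV(D) = D * exp(-r * t_d) = 0.0225 * 0.98587373 = 0.02218216
S_0' = S_0 - PV(D) = 0.8700 - 0.02218216 = 0.84781784
d1 = (ln(S_0'/K) + (r + sigma^2/2)*T) / (sigma*sqrt(T)) = -0.51315047
d2 = d1 - sigma*sqrt(T) = -0.68635555
exp(-rT) = 0.96971797
N(d1) = 0.30392303; N(d2) = 0.24624446
C = S_0' * N(d1) - K * exp(-rT) * N(d2) = 0.84781784 * 0.30392303 - 0.9700 * 0.96971797 * 0.24624446 = 0.0260

Answer: Price = 0.0260


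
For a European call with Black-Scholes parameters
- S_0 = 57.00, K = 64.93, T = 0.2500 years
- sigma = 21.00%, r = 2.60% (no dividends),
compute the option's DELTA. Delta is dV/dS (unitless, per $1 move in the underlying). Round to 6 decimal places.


Answer: Delta = 0.130051

Derivation:
d1 = -1.1261523684; d2 = -1.2311523684
phi(d1) = 0.2116020033; exp(-qT) = 1.0000000000; exp(-rT) = 0.9935210793
N(d1) = 0.1300505154
Delta = exp(-qT) * N(d1) = 1.0000000000 * 0.1300505154 = 0.130051


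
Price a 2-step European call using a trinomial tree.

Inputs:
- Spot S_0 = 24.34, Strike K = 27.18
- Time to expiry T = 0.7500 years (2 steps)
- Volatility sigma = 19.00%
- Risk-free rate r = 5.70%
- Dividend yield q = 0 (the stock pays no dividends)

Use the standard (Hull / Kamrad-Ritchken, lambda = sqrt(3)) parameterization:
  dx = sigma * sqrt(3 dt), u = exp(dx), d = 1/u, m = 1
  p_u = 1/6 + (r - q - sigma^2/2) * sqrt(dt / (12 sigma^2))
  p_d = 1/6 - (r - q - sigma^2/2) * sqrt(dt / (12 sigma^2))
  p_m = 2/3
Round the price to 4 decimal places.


Answer: Price = V(0,0) = 1.0371

Derivation:
dt = T/N = 0.375000; dx = sigma*sqrt(3*dt) = 0.201525
u = exp(dx) = 1.223267; d = 1/u = 0.817483
p_u = 0.202906, p_m = 0.666667, p_d = 0.130427
Discount per step: exp(-r*dt) = 0.978852
Stock lattice S(k, j) with j the centered position index:
  k=0: S(0,+0) = 24.3400
  k=1: S(1,-1) = 19.8975; S(1,+0) = 24.3400; S(1,+1) = 29.7743
  k=2: S(2,-2) = 16.2659; S(2,-1) = 19.8975; S(2,+0) = 24.3400; S(2,+1) = 29.7743; S(2,+2) = 36.4220
Terminal payoffs V(N, j) = max(S_T - K, 0):
  V(2,-2) = 0.000000; V(2,-1) = 0.000000; V(2,+0) = 0.000000; V(2,+1) = 2.594327; V(2,+2) = 9.241962
Backward induction: V(k, j) = exp(-r*dt) * [p_u * V(k+1, j+1) + p_m * V(k+1, j) + p_d * V(k+1, j-1)]
  V(1,-1) = exp(-r*dt) * [p_u*0.000000 + p_m*0.000000 + p_d*0.000000] = 0.000000
  V(1,+0) = exp(-r*dt) * [p_u*2.594327 + p_m*0.000000 + p_d*0.000000] = 0.515272
  V(1,+1) = exp(-r*dt) * [p_u*9.241962 + p_m*2.594327 + p_d*0.000000] = 3.528565
  V(0,+0) = exp(-r*dt) * [p_u*3.528565 + p_m*0.515272 + p_d*0.000000] = 1.037075


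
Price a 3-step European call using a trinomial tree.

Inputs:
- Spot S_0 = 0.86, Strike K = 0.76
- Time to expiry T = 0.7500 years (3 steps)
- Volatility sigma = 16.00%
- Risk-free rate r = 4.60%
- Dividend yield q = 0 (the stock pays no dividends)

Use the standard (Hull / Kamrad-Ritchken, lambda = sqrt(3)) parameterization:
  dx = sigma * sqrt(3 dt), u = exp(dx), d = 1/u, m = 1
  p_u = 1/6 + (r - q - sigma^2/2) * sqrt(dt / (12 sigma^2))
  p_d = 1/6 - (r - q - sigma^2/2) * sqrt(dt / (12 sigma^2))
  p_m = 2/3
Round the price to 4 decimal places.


Answer: Price = V(0,0) = 0.1322

Derivation:
dt = T/N = 0.250000; dx = sigma*sqrt(3*dt) = 0.138564
u = exp(dx) = 1.148623; d = 1/u = 0.870607
p_u = 0.196617, p_m = 0.666667, p_d = 0.136717
Discount per step: exp(-r*dt) = 0.988566
Stock lattice S(k, j) with j the centered position index:
  k=0: S(0,+0) = 0.8600
  k=1: S(1,-1) = 0.7487; S(1,+0) = 0.8600; S(1,+1) = 0.9878
  k=2: S(2,-2) = 0.6518; S(2,-1) = 0.7487; S(2,+0) = 0.8600; S(2,+1) = 0.9878; S(2,+2) = 1.1346
  k=3: S(3,-3) = 0.5675; S(3,-2) = 0.6518; S(3,-1) = 0.7487; S(3,+0) = 0.8600; S(3,+1) = 0.9878; S(3,+2) = 1.1346; S(3,+3) = 1.3033
Terminal payoffs V(N, j) = max(S_T - K, 0):
  V(3,-3) = 0.000000; V(3,-2) = 0.000000; V(3,-1) = 0.000000; V(3,+0) = 0.100000; V(3,+1) = 0.227816; V(3,+2) = 0.374628; V(3,+3) = 0.543261
Backward induction: V(k, j) = exp(-r*dt) * [p_u * V(k+1, j+1) + p_m * V(k+1, j) + p_d * V(k+1, j-1)]
  V(2,-2) = exp(-r*dt) * [p_u*0.000000 + p_m*0.000000 + p_d*0.000000] = 0.000000
  V(2,-1) = exp(-r*dt) * [p_u*0.100000 + p_m*0.000000 + p_d*0.000000] = 0.019437
  V(2,+0) = exp(-r*dt) * [p_u*0.227816 + p_m*0.100000 + p_d*0.000000] = 0.110185
  V(2,+1) = exp(-r*dt) * [p_u*0.374628 + p_m*0.227816 + p_d*0.100000] = 0.236472
  V(2,+2) = exp(-r*dt) * [p_u*0.543261 + p_m*0.374628 + p_d*0.227816] = 0.383279
  V(1,-1) = exp(-r*dt) * [p_u*0.110185 + p_m*0.019437 + p_d*0.000000] = 0.034226
  V(1,+0) = exp(-r*dt) * [p_u*0.236472 + p_m*0.110185 + p_d*0.019437] = 0.121206
  V(1,+1) = exp(-r*dt) * [p_u*0.383279 + p_m*0.236472 + p_d*0.110185] = 0.245235
  V(0,+0) = exp(-r*dt) * [p_u*0.245235 + p_m*0.121206 + p_d*0.034226] = 0.132172


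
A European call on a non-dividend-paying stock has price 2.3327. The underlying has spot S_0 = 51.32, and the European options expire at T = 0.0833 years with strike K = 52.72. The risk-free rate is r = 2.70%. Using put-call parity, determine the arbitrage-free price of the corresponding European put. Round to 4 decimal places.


Put-call parity: C - P = S_0 * exp(-qT) - K * exp(-rT).
S_0 * exp(-qT) = 51.3200 * 1.00000000 = 51.32000000
K * exp(-rT) = 52.7200 * 0.99775343 = 52.60156069
P = C - S*exp(-qT) + K*exp(-rT)
P = 2.3327 - 51.32000000 + 52.60156069 = 3.6143

Answer: Put price = 3.6143


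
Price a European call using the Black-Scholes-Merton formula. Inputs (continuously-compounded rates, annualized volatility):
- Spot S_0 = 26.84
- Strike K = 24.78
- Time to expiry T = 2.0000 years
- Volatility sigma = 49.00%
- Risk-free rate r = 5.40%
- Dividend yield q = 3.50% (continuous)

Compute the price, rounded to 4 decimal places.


Answer: Price = 7.8851

Derivation:
d1 = (ln(S/K) + (r - q + 0.5*sigma^2) * T) / (sigma * sqrt(T)) = 0.51655801
d2 = d1 - sigma * sqrt(T) = -0.17640664
exp(-rT) = 0.89762760; exp(-qT) = 0.93239382
C = S_0 * exp(-qT) * N(d1) - K * exp(-rT) * N(d2)
N(d1) = 0.69726763; N(d2) = 0.42998724
C = 26.8400 * 0.93239382 * 0.69726763 - 24.7800 * 0.89762760 * 0.42998724 = 7.8851


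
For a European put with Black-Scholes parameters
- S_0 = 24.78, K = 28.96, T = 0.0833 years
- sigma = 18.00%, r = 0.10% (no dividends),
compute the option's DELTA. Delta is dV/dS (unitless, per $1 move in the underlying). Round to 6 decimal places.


Answer: Delta = -0.998525

Derivation:
d1 = -2.9729079751; d2 = -3.0248591060
phi(d1) = 0.0048053305; exp(-qT) = 1.0000000000; exp(-rT) = 0.9999167035
N(-d1) = 0.9985250356
Delta = -exp(-qT) * N(-d1) = -1.0000000000 * 0.9985250356 = -0.998525


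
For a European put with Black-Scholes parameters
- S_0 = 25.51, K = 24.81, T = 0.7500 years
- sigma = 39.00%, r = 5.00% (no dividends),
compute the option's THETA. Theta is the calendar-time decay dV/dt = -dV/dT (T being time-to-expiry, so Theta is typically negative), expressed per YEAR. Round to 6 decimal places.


Answer: Theta = -1.560244

Derivation:
d1 = 0.3622835469; d2 = 0.0245336394
phi(d1) = 0.3736023743; exp(-qT) = 1.0000000000; exp(-rT) = 0.9631944177
Theta = -S*exp(-qT)*phi(d1)*sigma/(2*sqrt(T)) + r*K*exp(-rT)*N(-d2) - q*S*exp(-qT)*N(-d1)
N(-d1) = 0.3585700760; N(-d2) = 0.4902134757; sqrt(T) = 0.8660254038
Term 1 = -25.5100 * 1.0000000000 * 0.3736023743 * 0.3900 / (2 * 0.8660254038) = -2.1459720727
Term 2 = 0.0500 * 24.8100 * 0.9631944177 * 0.4902134757 = 0.5857279807
Term 3 = 0 (no dividend yield, q = 0)
Theta = -2.1459720727 + (0.5857279807) + (0.0000000000) = -1.560244


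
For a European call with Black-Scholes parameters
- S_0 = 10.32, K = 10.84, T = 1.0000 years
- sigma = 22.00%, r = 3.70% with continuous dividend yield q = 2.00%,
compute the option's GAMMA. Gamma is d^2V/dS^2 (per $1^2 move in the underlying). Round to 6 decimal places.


Answer: Gamma = 0.172122

Derivation:
d1 = -0.0361783453; d2 = -0.2561783453
phi(d1) = 0.3986812835; exp(-qT) = 0.9801986733; exp(-rT) = 0.9636761353
Gamma = exp(-qT) * phi(d1) / (S * sigma * sqrt(T)) = 0.9801986733 * 0.3986812835 / (10.3200 * 0.2200 * 1.0000000000) = 0.172122


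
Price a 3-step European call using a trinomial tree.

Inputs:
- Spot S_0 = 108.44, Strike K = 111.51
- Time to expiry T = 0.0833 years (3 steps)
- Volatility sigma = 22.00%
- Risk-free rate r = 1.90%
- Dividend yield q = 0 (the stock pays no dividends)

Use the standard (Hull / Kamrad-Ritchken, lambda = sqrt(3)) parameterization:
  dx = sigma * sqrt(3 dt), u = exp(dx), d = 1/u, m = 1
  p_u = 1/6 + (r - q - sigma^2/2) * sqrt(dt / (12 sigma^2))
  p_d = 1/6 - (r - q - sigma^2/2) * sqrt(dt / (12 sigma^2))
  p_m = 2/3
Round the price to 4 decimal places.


dt = T/N = 0.027767; dx = sigma*sqrt(3*dt) = 0.063496
u = exp(dx) = 1.065555; d = 1/u = 0.938478
p_u = 0.165530, p_m = 0.666667, p_d = 0.167804
Discount per step: exp(-r*dt) = 0.999473
Stock lattice S(k, j) with j the centered position index:
  k=0: S(0,+0) = 108.4400
  k=1: S(1,-1) = 101.7686; S(1,+0) = 108.4400; S(1,+1) = 115.5488
  k=2: S(2,-2) = 95.5076; S(2,-1) = 101.7686; S(2,+0) = 108.4400; S(2,+1) = 115.5488; S(2,+2) = 123.1236
  k=3: S(3,-3) = 89.6317; S(3,-2) = 95.5076; S(3,-1) = 101.7686; S(3,+0) = 108.4400; S(3,+1) = 115.5488; S(3,+2) = 123.1236; S(3,+3) = 131.1950
Terminal payoffs V(N, j) = max(S_T - K, 0):
  V(3,-3) = 0.000000; V(3,-2) = 0.000000; V(3,-1) = 0.000000; V(3,+0) = 0.000000; V(3,+1) = 4.038788; V(3,+2) = 11.613594; V(3,+3) = 19.684966
Backward induction: V(k, j) = exp(-r*dt) * [p_u * V(k+1, j+1) + p_m * V(k+1, j) + p_d * V(k+1, j-1)]
  V(2,-2) = exp(-r*dt) * [p_u*0.000000 + p_m*0.000000 + p_d*0.000000] = 0.000000
  V(2,-1) = exp(-r*dt) * [p_u*0.000000 + p_m*0.000000 + p_d*0.000000] = 0.000000
  V(2,+0) = exp(-r*dt) * [p_u*4.038788 + p_m*0.000000 + p_d*0.000000] = 0.668187
  V(2,+1) = exp(-r*dt) * [p_u*11.613594 + p_m*4.038788 + p_d*0.000000] = 4.612486
  V(2,+2) = exp(-r*dt) * [p_u*19.684966 + p_m*11.613594 + p_d*4.038788] = 11.672406
  V(1,-1) = exp(-r*dt) * [p_u*0.668187 + p_m*0.000000 + p_d*0.000000] = 0.110546
  V(1,+0) = exp(-r*dt) * [p_u*4.612486 + p_m*0.668187 + p_d*0.000000] = 1.208324
  V(1,+1) = exp(-r*dt) * [p_u*11.672406 + p_m*4.612486 + p_d*0.668187] = 5.116545
  V(0,+0) = exp(-r*dt) * [p_u*5.116545 + p_m*1.208324 + p_d*0.110546] = 1.670158

Answer: Price = V(0,0) = 1.6702


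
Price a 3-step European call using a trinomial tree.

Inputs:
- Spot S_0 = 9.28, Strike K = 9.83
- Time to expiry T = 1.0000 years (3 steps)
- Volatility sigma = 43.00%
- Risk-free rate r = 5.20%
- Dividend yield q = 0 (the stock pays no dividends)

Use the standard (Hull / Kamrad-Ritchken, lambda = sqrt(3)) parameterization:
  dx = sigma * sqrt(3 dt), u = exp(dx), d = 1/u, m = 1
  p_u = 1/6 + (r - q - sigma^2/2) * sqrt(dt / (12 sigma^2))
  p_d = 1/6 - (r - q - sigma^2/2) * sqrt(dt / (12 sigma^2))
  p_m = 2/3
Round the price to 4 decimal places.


dt = T/N = 0.333333; dx = sigma*sqrt(3*dt) = 0.430000
u = exp(dx) = 1.537258; d = 1/u = 0.650509
p_u = 0.150988, p_m = 0.666667, p_d = 0.182345
Discount per step: exp(-r*dt) = 0.982816
Stock lattice S(k, j) with j the centered position index:
  k=0: S(0,+0) = 9.2800
  k=1: S(1,-1) = 6.0367; S(1,+0) = 9.2800; S(1,+1) = 14.2657
  k=2: S(2,-2) = 3.9269; S(2,-1) = 6.0367; S(2,+0) = 9.2800; S(2,+1) = 14.2657; S(2,+2) = 21.9301
  k=3: S(3,-3) = 2.5545; S(3,-2) = 3.9269; S(3,-1) = 6.0367; S(3,+0) = 9.2800; S(3,+1) = 14.2657; S(3,+2) = 21.9301; S(3,+3) = 33.7123
Terminal payoffs V(N, j) = max(S_T - K, 0):
  V(3,-3) = 0.000000; V(3,-2) = 0.000000; V(3,-1) = 0.000000; V(3,+0) = 0.000000; V(3,+1) = 4.435750; V(3,+2) = 12.100131; V(3,+3) = 23.882259
Backward induction: V(k, j) = exp(-r*dt) * [p_u * V(k+1, j+1) + p_m * V(k+1, j) + p_d * V(k+1, j-1)]
  V(2,-2) = exp(-r*dt) * [p_u*0.000000 + p_m*0.000000 + p_d*0.000000] = 0.000000
  V(2,-1) = exp(-r*dt) * [p_u*0.000000 + p_m*0.000000 + p_d*0.000000] = 0.000000
  V(2,+0) = exp(-r*dt) * [p_u*4.435750 + p_m*0.000000 + p_d*0.000000] = 0.658238
  V(2,+1) = exp(-r*dt) * [p_u*12.100131 + p_m*4.435750 + p_d*0.000000] = 4.701935
  V(2,+2) = exp(-r*dt) * [p_u*23.882259 + p_m*12.100131 + p_d*4.435750] = 12.267052
  V(1,-1) = exp(-r*dt) * [p_u*0.658238 + p_m*0.000000 + p_d*0.000000] = 0.097678
  V(1,+0) = exp(-r*dt) * [p_u*4.701935 + p_m*0.658238 + p_d*0.000000] = 1.129022
  V(1,+1) = exp(-r*dt) * [p_u*12.267052 + p_m*4.701935 + p_d*0.658238] = 5.019076
  V(0,+0) = exp(-r*dt) * [p_u*5.019076 + p_m*1.129022 + p_d*0.097678] = 1.502052

Answer: Price = V(0,0) = 1.5021
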